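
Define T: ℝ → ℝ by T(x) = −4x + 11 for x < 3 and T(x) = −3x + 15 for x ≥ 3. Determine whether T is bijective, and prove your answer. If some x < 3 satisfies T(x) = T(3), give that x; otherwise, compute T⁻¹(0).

Both pieces are strictly decreasing (slopes −4 and −3), so each is injective on its own interval.
The left piece maps (−∞, 3) onto (−1, ∞); the right piece maps [3, ∞) onto (−∞, 6].
These images overlap. In particular T(3) = 6 (right piece), and solving −4x + 11 = 6 on the left piece gives x = 5/4 < 3.
So T(5/4) = T(3) with 5/4 ≠ 3, and T is not injective, hence not bijective. This x = 5/4 is the requested value below 3.

5/4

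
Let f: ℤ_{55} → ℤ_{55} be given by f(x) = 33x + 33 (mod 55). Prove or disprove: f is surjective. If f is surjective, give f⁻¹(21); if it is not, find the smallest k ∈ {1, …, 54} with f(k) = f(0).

Since gcd(33, 55) = 11, we have 33x ≡ 0 (mod 11) for all x, so f(x) ≡ 0 (mod 11).
But 1 ≢ 0 (mod 11), so 1 ∈ ℤ_{55} has no preimage. Therefore f is not surjective.
Since f is not surjective, we find the least positive k with f(k) = f(0): this means 33k ≡ 0 (mod 55), i.e. 55 ∣ 33k. Since gcd(33, 55) = 11, dividing through by 11 this holds exactly when 5 ∣ 3k, and as gcd(3, 5) = 1, exactly when 5 ∣ k.
The smallest positive such k is 5.

5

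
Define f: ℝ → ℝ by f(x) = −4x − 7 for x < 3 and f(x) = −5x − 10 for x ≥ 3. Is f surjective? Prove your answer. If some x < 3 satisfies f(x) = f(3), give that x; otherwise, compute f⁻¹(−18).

11/4

Both pieces are strictly decreasing (slopes −4 and −5), so each is injective on its own interval.
The left piece maps (−∞, 3) onto (−19, ∞); the right piece maps [3, ∞) onto (−∞, −25].
The union (−19, ∞) ∪ (−∞, −25] omits the interval between −19 and −25; in particular −19 has no preimage. So f is not surjective.
Because the two images are disjoint, no x < 3 has f(x) = f(3), so we compute f⁻¹(−18): −18 lies in (−19, ∞), so solve −4x − 7 = −18: x = (−18 + 7)/(−4) = 11/4.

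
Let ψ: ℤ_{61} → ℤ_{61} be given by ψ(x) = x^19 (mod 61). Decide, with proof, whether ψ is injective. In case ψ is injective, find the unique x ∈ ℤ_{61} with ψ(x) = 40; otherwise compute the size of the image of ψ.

21

Since 61 is prime, the nonzero elements of ℤ_{61} form a cyclic group of order 60.
As gcd(19, 60) = 1, raising to the 19th power is a bijection on this group: if x_1^19 ≡ x_2^19 then (x_1x_2^{−1})^19 = 1, and the only element of order dividing gcd(19, 60) = 1 is 1, so x_1 = x_2.
With ψ(0) = 0 this makes ψ injective on all of ℤ_{61}, hence bijective (finite equal-size domain and codomain). In particular ψ is injective.
Since ψ is injective, we find the preimage of 40. The inverse of x ↦ x^19 on (ℤ_{61})^× is x ↦ x^19, because 19·19 = 361 = 6·60 + 1 ≡ 1 (mod 60) and x^{60} = 1 for x ≠ 0 (Fermat). So ψ⁻¹(40) = 40^19 mod 61.
Repeated squaring mod 61: 40^1 ≡ 40, 40^2 ≡ 40² = 1600 ≡ 14, 40^4 ≡ 14² = 196 ≡ 13, 40^8 ≡ 13² = 169 ≡ 47, 40^16 ≡ 47² = 2209 ≡ 13. Since 19 = 16 + 2 + 1, 40^19 ≡ 13·14·40: 13·14 = 182 ≡ 60, then 60·40 = 2400 ≡ 21. So 40^19 ≡ 21 (mod 61).
Hence ψ⁻¹(40) = 21.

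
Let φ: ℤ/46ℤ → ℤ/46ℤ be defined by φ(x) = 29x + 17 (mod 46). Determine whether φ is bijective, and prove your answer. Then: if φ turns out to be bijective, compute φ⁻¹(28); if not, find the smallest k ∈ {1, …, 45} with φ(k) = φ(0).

Suppose φ(a) = φ(b) in ℤ/46ℤ. Then 29a + 17 ≡ 29b + 17 (mod 46), thus 29(a − b) ≡ 0 (mod 46).
Since gcd(29, 46) = 1, 29 is invertible modulo 46, hence a − b ≡ 0 (mod 46), i.e. a = b.
We now compute 29⁻¹ mod 46 explicitly. Euclid's algorithm: 46 = 1·29 + 17, 29 = 1·17 + 12, 17 = 1·12 + 5, 12 = 2·5 + 2, 5 = 2·2 + 1; back-substituting gives 1 = 27·29 − 17·46, so 29⁻¹ ≡ 27 (mod 46).
Then y ↦ 27(y − 17) is a two-sided inverse to φ, so every y ∈ ℤ/46ℤ has a preimage.
Therefore φ is bijective.
Since φ is bijective, we compute φ⁻¹(28): solve 29x + 17 ≡ 28 (mod 46), i.e. 29x ≡ 11 (mod 46).
Multiplying by 29⁻¹ = 27 gives x ≡ 27·11 = 297 = 6·46 + 21 ≡ 21 (mod 46).
Check: φ(21) = 29·21 + 17 = 626 = 13·46 + 28 ≡ 28 (mod 46).

21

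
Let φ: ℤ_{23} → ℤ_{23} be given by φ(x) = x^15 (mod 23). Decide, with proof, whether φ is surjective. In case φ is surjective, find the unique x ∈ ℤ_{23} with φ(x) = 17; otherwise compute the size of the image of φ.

14

Since 23 is prime, the nonzero elements of ℤ_{23} form a cyclic group of order 22.
As gcd(15, 22) = 1, raising to the 15th power is a bijection on this group: if s^15 ≡ t^15 then (st^{−1})^15 = 1, and the only element of order dividing gcd(15, 22) = 1 is 1, so s = t.
With φ(0) = 0 this makes φ injective on all of ℤ_{23}, hence bijective (finite equal-size domain and codomain). In particular φ is surjective.
Since φ is surjective, we find the preimage of 17. The inverse of x ↦ x^15 on (ℤ_{23})^× is x ↦ x^3, because 15·3 = 45 = 2·22 + 1 ≡ 1 (mod 22) and x^{22} = 1 for x ≠ 0 (Fermat). So φ⁻¹(17) = 17^3 mod 23.
Repeated squaring mod 23: 17^1 ≡ 17, 17^2 ≡ 17² = 289 ≡ 13. Since 3 = 2 + 1, 17^3 ≡ 13·17: 13·17 = 221 ≡ 14. So 17^3 ≡ 14 (mod 23).
Hence φ⁻¹(17) = 14.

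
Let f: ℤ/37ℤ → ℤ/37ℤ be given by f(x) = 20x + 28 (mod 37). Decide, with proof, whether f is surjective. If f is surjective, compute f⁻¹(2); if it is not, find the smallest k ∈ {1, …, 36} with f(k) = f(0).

32

Since gcd(20, 37) = 1, 20 is invertible modulo 37. Euclid's algorithm: 37 = 1·20 + 17, 20 = 1·17 + 3, 17 = 5·3 + 2, 3 = 1·2 + 1; back-substituting gives 1 = 13·20 − 7·37, so 20⁻¹ ≡ 13 (mod 37).
Then y ↦ 13(y − 28) is a two-sided inverse to f, so every y ∈ ℤ/37ℤ has a preimage.
Hence f is surjective.
Since f is surjective, we find f⁻¹(2): we need 20x ≡ 2 − 28 ≡ 11 (mod 37). Using 20⁻¹ = 13: x ≡ 13·11 = 143 = 3·37 + 32, so x = 32.
Check: f(32) = 20·32 + 28 = 668 = 18·37 + 2 ≡ 2 (mod 37).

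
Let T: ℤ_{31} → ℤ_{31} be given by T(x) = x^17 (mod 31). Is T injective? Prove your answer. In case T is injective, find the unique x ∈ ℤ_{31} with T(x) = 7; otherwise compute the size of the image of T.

Since 31 is prime, the nonzero elements of ℤ_{31} form a cyclic group of order 30.
As gcd(17, 30) = 1, raising to the 17th power is a bijection on this group: if a^17 ≡ b^17 then (ab^{−1})^17 = 1, and the only element of order dividing gcd(17, 30) = 1 is 1, so a = b.
With T(0) = 0 this makes T injective on all of ℤ_{31}, hence bijective (finite equal-size domain and codomain). In particular T is injective.
Since T is injective, we find the preimage of 7. The inverse of x ↦ x^17 on (ℤ_{31})^× is x ↦ x^23, because 17·23 = 391 = 13·30 + 1 ≡ 1 (mod 30) and x^{30} = 1 for x ≠ 0 (Fermat). So T⁻¹(7) = 7^23 mod 31.
Repeated squaring mod 31: 7^1 ≡ 7, 7^2 ≡ 7² = 49 ≡ 18, 7^4 ≡ 18² = 324 ≡ 14, 7^8 ≡ 14² = 196 ≡ 10, 7^16 ≡ 10² = 100 ≡ 7. Since 23 = 16 + 4 + 2 + 1, 7^23 ≡ 7·14·18·7: 7·14 = 98 ≡ 5, then 5·18 = 90 ≡ 28, then 28·7 = 196 ≡ 10. So 7^23 ≡ 10 (mod 31).
Hence T⁻¹(7) = 10.

10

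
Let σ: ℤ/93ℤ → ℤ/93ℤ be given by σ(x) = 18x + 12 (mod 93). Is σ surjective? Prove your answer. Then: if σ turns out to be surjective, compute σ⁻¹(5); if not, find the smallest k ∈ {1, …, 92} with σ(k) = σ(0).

Since gcd(18, 93) = 3, we have 18x ≡ 0 (mod 3) for all x, so σ(x) ≡ 0 (mod 3).
But 1 ≢ 0 (mod 3), so 1 ∈ ℤ/93ℤ has no preimage. Hence σ is not surjective.
Since σ is not surjective, we find the least positive k with σ(k) = σ(0): this means 18k ≡ 0 (mod 93), i.e. 93 ∣ 18k. Since gcd(18, 93) = 3, dividing through by 3 this holds exactly when 31 ∣ 6k, and as gcd(6, 31) = 1, exactly when 31 ∣ k.
The smallest positive such k is 31.

31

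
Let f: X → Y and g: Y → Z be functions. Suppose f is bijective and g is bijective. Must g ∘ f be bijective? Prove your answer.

bijective

Injectivity: if g(f(x_1)) = g(f(x_2)) then f(x_1) = f(x_2) (g injective) so x_1 = x_2 (f injective).
Surjectivity: for c ∈ Z pick b with g(b) = c, then a with f(a) = b; then (g ∘ f)(a) = c.
Therefore g ∘ f is bijective.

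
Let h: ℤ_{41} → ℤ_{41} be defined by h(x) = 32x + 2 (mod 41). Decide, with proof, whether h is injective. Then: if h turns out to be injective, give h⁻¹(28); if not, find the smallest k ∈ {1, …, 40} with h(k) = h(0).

By definition, h is injective if h(u) = h(v) implies u = v.
If h(u) = h(v), then 32u ≡ 32v (mod 41). Because gcd(32, 41) = 1, we may cancel 32 to get u ≡ v (mod 41).
Thus h is injective.
We now compute 32⁻¹ mod 41 explicitly. Euclid's algorithm: 41 = 1·32 + 9, 32 = 3·9 + 5, 9 = 1·5 + 4, 5 = 1·4 + 1; back-substituting gives 1 = 9·32 − 7·41, so 32⁻¹ ≡ 9 (mod 41).
Since h is injective, we find h⁻¹(28): we need 32x ≡ 28 − 2 ≡ 26 (mod 41). Using 32⁻¹ = 9: x ≡ 9·26 = 234 = 5·41 + 29, so x = 29.
Check: h(29) = 32·29 + 2 = 930 = 22·41 + 28 ≡ 28 (mod 41).

29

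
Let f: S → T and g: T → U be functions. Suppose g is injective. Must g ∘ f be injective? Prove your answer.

No. Take S = {1, 2}, T = U = {1, 2, 3, 4, 5}, f(1) = f(2) = 1, and g = identity (injective).
Then (g ∘ f)(1) = (g ∘ f)(2) = 1 with 1 ≠ 2, so g ∘ f is not injective.

not injective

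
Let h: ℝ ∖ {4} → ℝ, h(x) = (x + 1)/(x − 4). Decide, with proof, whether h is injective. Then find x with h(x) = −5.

19/6

Suppose h(s) = h(t). Cross-multiplying: (s + 1)(t − 4) = (t + 1)(s − 4).
Expanding both sides and cancelling the symmetric terms leaves −5·(s − t) = 0. Since −5 ≠ 0, s = t. Thus h is injective.
Solving h(x) = −5: cross-multiplying gives x + 1 = −5(x − 4), which rearranges to 6x = 19, so x = 19/6.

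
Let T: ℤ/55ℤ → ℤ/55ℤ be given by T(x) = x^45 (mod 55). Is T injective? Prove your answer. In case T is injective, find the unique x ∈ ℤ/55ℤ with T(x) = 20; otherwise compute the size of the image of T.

T(2): Repeated squaring mod 55: 2^1 ≡ 2, 2^2 ≡ 2² = 4, 2^4 ≡ 4² = 16, 2^8 ≡ 16² = 256 ≡ 36, 2^16 ≡ 36² = 1296 ≡ 31, 2^32 ≡ 31² = 961 ≡ 26. Since 45 = 32 + 8 + 4 + 1, 2^45 ≡ 26·36·16·2: 26·36 = 936 ≡ 1, then 1·16 = 16, then 16·2 = 32. So 2^45 ≡ 32 (mod 55).
T(7): Repeated squaring mod 55: 7^1 ≡ 7, 7^2 ≡ 7² = 49, 7^4 ≡ 49² = 2401 ≡ 36, 7^8 ≡ 36² = 1296 ≡ 31, 7^16 ≡ 31² = 961 ≡ 26, 7^32 ≡ 26² = 676 ≡ 16. Since 45 = 32 + 8 + 4 + 1, 7^45 ≡ 16·31·36·7: 16·31 = 496 ≡ 1, then 1·36 = 36, then 36·7 = 252 ≡ 32. So 7^45 ≡ 32 (mod 55).
So T(2) = T(7) = 32 while 2 ≠ 7, hence T is not injective.
Since T is not injective, we determine |image(T)|. Computing x^45 mod 55 for each x (by repeated squaring, reducing mod 55 at every step), the values T(0), T(1), …, T(54) are: 0, 1, 32, 23, 34, 45, 21, 32, 43, 34, 10, 11, 12, 43, 34, 45, 1, 32, 43, 54, 45, 21, 22, 23, 54, 45, 1, 12, 43, 54, 10, 1, 32, 33, 34, 10, 1, 12, 23, 54, 10, 21, 12, 43, 44, 45, 21, 12, 23, 34, 10, 21, 32, 23, 54.
The distinct values are {0, 1, 10, 11, 12, 21, 22, 23, 32, 33, 34, 43, 44, 45, 54}; there are 15 of them.

15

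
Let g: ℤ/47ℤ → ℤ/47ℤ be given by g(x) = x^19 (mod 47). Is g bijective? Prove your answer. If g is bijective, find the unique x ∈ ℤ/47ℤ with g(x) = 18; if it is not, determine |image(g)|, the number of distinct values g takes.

3

Since 47 is prime, the nonzero elements of ℤ/47ℤ form a cyclic group of order 46.
As gcd(19, 46) = 1, raising to the 19th power is a bijection on this group: if a^19 ≡ b^19 then (ab^{−1})^19 = 1, and the only element of order dividing gcd(19, 46) = 1 is 1, so a = b.
With g(0) = 0 this makes g injective on all of ℤ/47ℤ, hence bijective (finite equal-size domain and codomain). In particular g is bijective.
Since g is bijective, we find the preimage of 18. The inverse of x ↦ x^19 on (ℤ/47ℤ)^× is x ↦ x^17, because 19·17 = 323 = 7·46 + 1 ≡ 1 (mod 46) and x^{46} = 1 for x ≠ 0 (Fermat). So g⁻¹(18) = 18^17 mod 47.
Repeated squaring mod 47: 18^1 ≡ 18, 18^2 ≡ 18² = 324 ≡ 42, 18^4 ≡ 42² = 1764 ≡ 25, 18^8 ≡ 25² = 625 ≡ 14, 18^16 ≡ 14² = 196 ≡ 8. Since 17 = 16 + 1, 18^17 ≡ 8·18: 8·18 = 144 ≡ 3. So 18^17 ≡ 3 (mod 47).
Hence g⁻¹(18) = 3.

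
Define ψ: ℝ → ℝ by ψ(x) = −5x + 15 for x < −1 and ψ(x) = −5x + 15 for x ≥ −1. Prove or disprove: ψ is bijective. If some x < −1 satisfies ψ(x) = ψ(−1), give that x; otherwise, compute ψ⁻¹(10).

1

Both pieces are strictly decreasing (slopes −5 and −5), so each is injective on its own interval.
The left piece maps (−∞, −1) onto (20, ∞); the right piece maps [−1, ∞) onto (−∞, 20].
Since 20 = 20, the images partition ℝ: ψ is injective and surjective, hence bijective.
Because the two images are disjoint, no x < −1 has ψ(x) = ψ(−1), so we compute ψ⁻¹(10): 10 lies in (−∞, 20], so solve −5x + 15 = 10: x = (10 − 15)/(−5) = 1.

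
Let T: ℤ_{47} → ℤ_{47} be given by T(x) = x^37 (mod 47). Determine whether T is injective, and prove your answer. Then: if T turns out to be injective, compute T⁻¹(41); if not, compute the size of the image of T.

Since 47 is prime, the nonzero elements of ℤ_{47} form a cyclic group of order 46.
As gcd(37, 46) = 1, raising to the 37th power is a bijection on this group: if u^37 ≡ v^37 then (uv^{−1})^37 = 1, and the only element of order dividing gcd(37, 46) = 1 is 1, so u = v.
With T(0) = 0 this makes T injective on all of ℤ_{47}, hence bijective (finite equal-size domain and codomain). In particular T is injective.
Since T is injective, we find the preimage of 41. The inverse of x ↦ x^37 on (ℤ_{47})^× is x ↦ x^5, because 37·5 = 185 = 4·46 + 1 ≡ 1 (mod 46) and x^{46} = 1 for x ≠ 0 (Fermat). So T⁻¹(41) = 41^5 mod 47.
Repeated squaring mod 47: 41^1 ≡ 41, 41^2 ≡ 41² = 1681 ≡ 36, 41^4 ≡ 36² = 1296 ≡ 27. Since 5 = 4 + 1, 41^5 ≡ 27·41: 27·41 = 1107 ≡ 26. So 41^5 ≡ 26 (mod 47).
Hence T⁻¹(41) = 26.

26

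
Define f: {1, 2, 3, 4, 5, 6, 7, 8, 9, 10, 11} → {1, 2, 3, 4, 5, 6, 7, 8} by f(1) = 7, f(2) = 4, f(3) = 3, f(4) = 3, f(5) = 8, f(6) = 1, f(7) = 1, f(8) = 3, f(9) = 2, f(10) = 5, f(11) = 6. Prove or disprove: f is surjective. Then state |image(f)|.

Every element of the codomain has a preimage: 1 = f(6), 2 = f(9), 3 = f(3), 4 = f(2), 5 = f(10), 6 = f(11), 7 = f(1), 8 = f(5).
Thus f is surjective.
The image of f is {1, 2, 3, 4, 5, 6, 7, 8}, which has 8 elements.

8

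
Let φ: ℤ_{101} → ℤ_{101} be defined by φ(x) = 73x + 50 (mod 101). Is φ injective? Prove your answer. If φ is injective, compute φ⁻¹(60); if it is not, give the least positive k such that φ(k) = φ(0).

79

If φ(s) = φ(t), then 73s ≡ 73t (mod 101). Because gcd(73, 101) = 1, we may cancel 73 to get s ≡ t (mod 101).
So φ is injective.
We now compute 73⁻¹ mod 101 explicitly. Euclid's algorithm: 101 = 1·73 + 28, 73 = 2·28 + 17, 28 = 1·17 + 11, 17 = 1·11 + 6, 11 = 1·6 + 5, 6 = 1·5 + 1; back-substituting gives 1 = 18·73 − 13·101, so 73⁻¹ ≡ 18 (mod 101).
Since φ is injective, we find φ⁻¹(60): we need 73x ≡ 60 − 50 ≡ 10 (mod 101). Using 73⁻¹ = 18: x ≡ 18·10 = 180 = 1·101 + 79, so x = 79.
Check: φ(79) = 73·79 + 50 = 5817 = 57·101 + 60 ≡ 60 (mod 101).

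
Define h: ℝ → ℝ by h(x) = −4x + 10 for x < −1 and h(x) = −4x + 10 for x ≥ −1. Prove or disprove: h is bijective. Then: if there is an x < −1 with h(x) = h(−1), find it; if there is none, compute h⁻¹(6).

1

Both pieces are strictly decreasing (slopes −4 and −4), so each is injective on its own interval.
The left piece maps (−∞, −1) onto (14, ∞); the right piece maps [−1, ∞) onto (−∞, 14].
Since 14 = 14, the images partition ℝ: h is injective and surjective, hence bijective.
Because the two images are disjoint, no x < −1 has h(x) = h(−1), so we compute h⁻¹(6): 6 lies in (−∞, 14], so solve −4x + 10 = 6: x = (6 − 10)/(−4) = 1.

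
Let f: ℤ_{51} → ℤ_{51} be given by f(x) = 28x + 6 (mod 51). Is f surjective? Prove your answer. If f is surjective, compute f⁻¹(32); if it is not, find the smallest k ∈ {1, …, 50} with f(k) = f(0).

Recall: f is surjective if every y in the codomain equals f(x) for some x in the domain.
Since gcd(28, 51) = 1, 28 is invertible modulo 51. Euclid's algorithm: 51 = 1·28 + 23, 28 = 1·23 + 5, 23 = 4·5 + 3, 5 = 1·3 + 2, 3 = 1·2 + 1; back-substituting gives 1 = 31·28 − 17·51, so 28⁻¹ ≡ 31 (mod 51).
For any y ∈ ℤ_{51}, x = 31(y − 6) mod 51 satisfies f(x) = 28·31(y − 6) + 6 ≡ y (since 28·31 ≡ 1 mod 51). So every y has a preimage.
Thus f is surjective.
Since f is surjective, we find f⁻¹(32): we need 28x ≡ 32 − 6 ≡ 26 (mod 51). Using 28⁻¹ = 31: x ≡ 31·26 = 806 = 15·51 + 41, so x = 41.
Check: f(41) = 28·41 + 6 = 1154 = 22·51 + 32 ≡ 32 (mod 51).

41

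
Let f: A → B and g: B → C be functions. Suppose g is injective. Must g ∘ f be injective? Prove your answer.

not injective

No. Take A = {0, 1}, B = C = {0, 1}, f(0) = f(1) = 0, and g = identity (injective).
Then (g ∘ f)(0) = (g ∘ f)(1) = 0 with 0 ≠ 1, so g ∘ f is not injective.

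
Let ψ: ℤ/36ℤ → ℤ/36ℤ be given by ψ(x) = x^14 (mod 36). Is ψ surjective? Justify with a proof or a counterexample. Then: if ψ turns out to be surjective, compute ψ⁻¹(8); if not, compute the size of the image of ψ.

ψ(0) = 0^14 = 0.
ψ(6): Repeated squaring mod 36: 6^1 ≡ 6, 6^2 ≡ 6² = 36 ≡ 0, 6^4 ≡ 0² = 0, 6^8 ≡ 0² = 0. Since 14 = 8 + 4 + 2, 6^14 ≡ 0·0·0: 0·0 = 0, then 0·0 = 0. So 6^14 ≡ 0 (mod 36).
So ψ(0) = ψ(6) = 0 while 0 ≠ 6, so ψ is not injective.
A non-injective map from the 36-element set ℤ/36ℤ to itself takes at most 35 distinct values, so it cannot be surjective. Therefore ψ is not surjective.
Since ψ is not surjective, we determine |image(ψ)|. Computing x^14 mod 36 for each x (by repeated squaring, reducing mod 36 at every step), the values ψ(0), ψ(1), …, ψ(35) are: 0, 1, 4, 9, 16, 25, 0, 13, 28, 9, 28, 13, 0, 25, 16, 9, 4, 1, 0, 1, 4, 9, 16, 25, 0, 13, 28, 9, 28, 13, 0, 25, 16, 9, 4, 1.
The distinct values are {0, 1, 4, 9, 13, 16, 25, 28}; there are 8 of them.

8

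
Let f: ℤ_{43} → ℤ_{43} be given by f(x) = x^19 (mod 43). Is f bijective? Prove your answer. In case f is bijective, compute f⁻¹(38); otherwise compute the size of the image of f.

Since 43 is prime, the nonzero elements of ℤ_{43} form a cyclic group of order 42.
As gcd(19, 42) = 1, raising to the 19th power is a bijection on this group: if s^19 ≡ t^19 then (st^{−1})^19 = 1, and the only element of order dividing gcd(19, 42) = 1 is 1, so s = t.
With f(0) = 0 this makes f injective on all of ℤ_{43}, hence bijective (finite equal-size domain and codomain). In particular f is bijective.
Since f is bijective, we find the preimage of 38. The inverse of x ↦ x^19 on (ℤ_{43})^× is x ↦ x^31, because 19·31 = 589 = 14·42 + 1 ≡ 1 (mod 42) and x^{42} = 1 for x ≠ 0 (Fermat). So f⁻¹(38) = 38^31 mod 43.
Repeated squaring mod 43: 38^1 ≡ 38, 38^2 ≡ 38² = 1444 ≡ 25, 38^4 ≡ 25² = 625 ≡ 23, 38^8 ≡ 23² = 529 ≡ 13, 38^16 ≡ 13² = 169 ≡ 40. Since 31 = 16 + 8 + 4 + 2 + 1, 38^31 ≡ 40·13·23·25·38: 40·13 = 520 ≡ 4, then 4·23 = 92 ≡ 6, then 6·25 = 150 ≡ 21, then 21·38 = 798 ≡ 24. So 38^31 ≡ 24 (mod 43).
Hence f⁻¹(38) = 24.

24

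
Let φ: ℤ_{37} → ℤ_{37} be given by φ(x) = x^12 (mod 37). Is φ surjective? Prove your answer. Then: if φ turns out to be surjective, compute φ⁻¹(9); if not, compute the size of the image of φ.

4

φ(3): Repeated squaring mod 37: 3^1 ≡ 3, 3^2 ≡ 3² = 9, 3^4 ≡ 9² = 81 ≡ 7, 3^8 ≡ 7² = 49 ≡ 12. Since 12 = 8 + 4, 3^12 ≡ 12·7: 12·7 = 84 ≡ 10. So 3^12 ≡ 10 (mod 37).
φ(4): Repeated squaring mod 37: 4^1 ≡ 4, 4^2 ≡ 4² = 16, 4^4 ≡ 16² = 256 ≡ 34, 4^8 ≡ 34² = 1156 ≡ 9. Since 12 = 8 + 4, 4^12 ≡ 9·34: 9·34 = 306 ≡ 10. So 4^12 ≡ 10 (mod 37).
So φ(3) = φ(4) = 10 while 3 ≠ 4, therefore φ is not injective.
A non-injective map from the 37-element set ℤ_{37} to itself takes at most 36 distinct values, so it cannot be surjective. Therefore φ is not surjective.
Since φ is not surjective, we determine |image(φ)|. Computing x^12 mod 37 for each x (by repeated squaring, reducing mod 37 at every step), the values φ(0), φ(1), …, φ(36) are: 0, 1, 26, 10, 10, 10, 1, 10, 1, 26, 1, 1, 26, 10, 1, 26, 26, 26, 10, 10, 26, 26, 26, 1, 10, 26, 1, 1, 26, 1, 10, 1, 10, 10, 10, 26, 1.
The distinct values are {0, 1, 10, 26}; there are 4 of them.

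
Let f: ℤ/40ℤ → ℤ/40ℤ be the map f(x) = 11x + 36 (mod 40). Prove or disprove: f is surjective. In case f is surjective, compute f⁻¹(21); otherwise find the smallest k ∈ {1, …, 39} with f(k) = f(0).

Since gcd(11, 40) = 1, 11 is invertible modulo 40. Euclid's algorithm: 40 = 3·11 + 7, 11 = 1·7 + 4, 7 = 1·4 + 3, 4 = 1·3 + 1; back-substituting gives 1 = 11·11 − 3·40, so 11⁻¹ ≡ 11 (mod 40).
For any y ∈ ℤ/40ℤ, x = 11(y − 36) mod 40 satisfies f(x) = 11·11(y − 36) + 36 ≡ y (since 11·11 ≡ 1 mod 40). So every y has a preimage.
So f is surjective.
Since f is surjective, we compute f⁻¹(21): solve 11x + 36 ≡ 21 (mod 40), i.e. 11x ≡ 25 (mod 40).
Multiplying by 11⁻¹ = 11 gives x ≡ 11·25 = 275 = 6·40 + 35 ≡ 35 (mod 40).
Check: f(35) = 11·35 + 36 = 421 = 10·40 + 21 ≡ 21 (mod 40).

35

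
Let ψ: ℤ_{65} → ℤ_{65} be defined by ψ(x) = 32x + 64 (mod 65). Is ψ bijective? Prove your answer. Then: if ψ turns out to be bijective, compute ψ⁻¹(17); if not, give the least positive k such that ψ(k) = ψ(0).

29

If ψ(a) = ψ(b), then 32a ≡ 32b (mod 65). Because gcd(32, 65) = 1, we may cancel 32 to get a ≡ b (mod 65).
We now compute 32⁻¹ mod 65 explicitly. Euclid's algorithm: 65 = 2·32 + 1; back-substituting gives 1 = 63·32 − 31·65, so 32⁻¹ ≡ 63 (mod 65).
Then y ↦ 63(y − 64) is a two-sided inverse to ψ, so every y ∈ ℤ_{65} has a preimage.
Hence ψ is bijective.
Since ψ is bijective, we compute ψ⁻¹(17): solve 32x + 64 ≡ 17 (mod 65), i.e. 32x ≡ 18 (mod 65).
Multiplying by 32⁻¹ = 63 gives x ≡ 63·18 = 1134 = 17·65 + 29 ≡ 29 (mod 65).
Check: ψ(29) = 32·29 + 64 = 992 = 15·65 + 17 ≡ 17 (mod 65).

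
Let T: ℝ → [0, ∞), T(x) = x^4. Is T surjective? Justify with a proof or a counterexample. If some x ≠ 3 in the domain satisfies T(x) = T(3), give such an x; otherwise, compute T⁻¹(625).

For any y ∈ [0, ∞), x = y^{1/4} ∈ ℝ satisfies x^4 = y, so T is surjective.
For the follow-up, such an x exists: taking x = −3 ∈ ℝ gives T(−3) = 81 = T(3) with −3 ≠ 3.

-3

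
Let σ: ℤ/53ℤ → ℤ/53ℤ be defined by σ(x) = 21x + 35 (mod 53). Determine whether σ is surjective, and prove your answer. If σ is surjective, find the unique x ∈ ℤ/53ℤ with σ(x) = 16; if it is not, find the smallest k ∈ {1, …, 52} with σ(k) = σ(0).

Since gcd(21, 53) = 1, 21 is invertible modulo 53. Euclid's algorithm: 53 = 2·21 + 11, 21 = 1·11 + 10, 11 = 1·10 + 1; back-substituting gives 1 = 48·21 − 19·53, so 21⁻¹ ≡ 48 (mod 53).
For any y ∈ ℤ/53ℤ, x = 48(y − 35) mod 53 satisfies σ(x) = 21·48(y − 35) + 35 ≡ y (since 21·48 ≡ 1 mod 53). So every y has a preimage.
So σ is surjective.
Since σ is surjective, we compute σ⁻¹(16): solve 21x + 35 ≡ 16 (mod 53), i.e. 21x ≡ 34 (mod 53).
Multiplying by 21⁻¹ = 48 gives x ≡ 48·34 = 1632 = 30·53 + 42 ≡ 42 (mod 53).
Check: σ(42) = 21·42 + 35 = 917 = 17·53 + 16 ≡ 16 (mod 53).

42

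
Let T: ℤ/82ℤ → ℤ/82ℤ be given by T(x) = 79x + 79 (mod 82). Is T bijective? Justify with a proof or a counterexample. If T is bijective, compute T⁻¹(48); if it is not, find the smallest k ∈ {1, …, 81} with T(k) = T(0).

65

By definition, T is injective if T(x_1) = T(x_2) implies x_1 = x_2.
Suppose T(x_1) = T(x_2) in ℤ/82ℤ. Then 79x_1 + 79 ≡ 79x_2 + 79 (mod 82), so 79(x_1 − x_2) ≡ 0 (mod 82).
Since gcd(79, 82) = 1, 79 is invertible modulo 82, so x_1 − x_2 ≡ 0 (mod 82), i.e. x_1 = x_2.
We now compute 79⁻¹ mod 82 explicitly. Euclid's algorithm: 82 = 1·79 + 3, 79 = 26·3 + 1; back-substituting gives 1 = 27·79 − 26·82, so 79⁻¹ ≡ 27 (mod 82).
Then y ↦ 27(y − 79) is a two-sided inverse to T, so every y ∈ ℤ/82ℤ has a preimage.
Therefore T is bijective.
Since T is bijective, we find T⁻¹(48): we need 79x ≡ 48 − 79 ≡ 51 (mod 82). Using 79⁻¹ = 27: x ≡ 27·51 = 1377 = 16·82 + 65, so x = 65.
Check: T(65) = 79·65 + 79 = 5214 = 63·82 + 48 ≡ 48 (mod 82).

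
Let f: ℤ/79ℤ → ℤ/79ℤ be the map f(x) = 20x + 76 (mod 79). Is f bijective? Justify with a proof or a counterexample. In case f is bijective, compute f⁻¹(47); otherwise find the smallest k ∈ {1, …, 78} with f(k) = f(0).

42

Suppose f(s) = f(t) in ℤ/79ℤ. Then 20s + 76 ≡ 20t + 76 (mod 79), therefore 20(s − t) ≡ 0 (mod 79).
Since gcd(20, 79) = 1, 20 is invertible modulo 79, so s − t ≡ 0 (mod 79), i.e. s = t.
We now compute 20⁻¹ mod 79 explicitly. Euclid's algorithm: 79 = 3·20 + 19, 20 = 1·19 + 1; back-substituting gives 1 = 4·20 − 1·79, so 20⁻¹ ≡ 4 (mod 79).
For any y ∈ ℤ/79ℤ, x = 4(y − 76) mod 79 satisfies f(x) = 20·4(y − 76) + 76 ≡ y (since 20·4 ≡ 1 mod 79). So every y has a preimage.
Hence f is bijective.
Since f is bijective, we compute f⁻¹(47): solve 20x + 76 ≡ 47 (mod 79), i.e. 20x ≡ 50 (mod 79).
Multiplying by 20⁻¹ = 4 gives x ≡ 4·50 = 200 = 2·79 + 42 ≡ 42 (mod 79).
Check: f(42) = 20·42 + 76 = 916 = 11·79 + 47 ≡ 47 (mod 79).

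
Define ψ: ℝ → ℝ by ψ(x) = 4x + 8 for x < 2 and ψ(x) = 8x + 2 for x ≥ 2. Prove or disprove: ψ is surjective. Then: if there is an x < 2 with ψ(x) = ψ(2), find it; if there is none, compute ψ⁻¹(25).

Both pieces are strictly increasing (slopes 4 and 8), so each is injective on its own interval.
The left piece maps (−∞, 2) onto (−∞, 16); the right piece maps [2, ∞) onto [18, ∞).
The union (−∞, 16) ∪ [18, ∞) omits the interval between 16 and 18; in particular 16 has no preimage. So ψ is not surjective.
Because the two images are disjoint, no x < 2 has ψ(x) = ψ(2), so we compute ψ⁻¹(25): 25 lies in [18, ∞), so solve 8x + 2 = 25: x = (25 − 2)/8 = 23/8.

23/8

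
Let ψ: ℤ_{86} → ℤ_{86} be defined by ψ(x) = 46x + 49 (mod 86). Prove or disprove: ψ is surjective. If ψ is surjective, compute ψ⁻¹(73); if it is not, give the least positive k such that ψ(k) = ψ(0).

Recall: surjectivity means every element of the codomain has a preimage under ψ.
Since gcd(46, 86) = 2, we have 46x ≡ 0 (mod 2) for all x, so ψ(x) ≡ 1 (mod 2).
But 0 ≢ 1 (mod 2), so 0 ∈ ℤ_{86} has no preimage. Hence ψ is not surjective.
Since ψ is not surjective, we find the least positive k with ψ(k) = ψ(0): this means 46k ≡ 0 (mod 86), i.e. 86 ∣ 46k. Since gcd(46, 86) = 2, dividing through by 2 this holds exactly when 43 ∣ 23k, and as gcd(23, 43) = 1, exactly when 43 ∣ k.
The smallest positive such k is 43.

43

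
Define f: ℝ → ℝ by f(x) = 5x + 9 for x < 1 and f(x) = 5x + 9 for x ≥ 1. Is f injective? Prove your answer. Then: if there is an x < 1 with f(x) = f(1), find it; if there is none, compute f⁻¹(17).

Both pieces are strictly increasing (slopes 5 and 5), so each is injective on its own interval.
The left piece maps (−∞, 1) onto (−∞, 14); the right piece maps [1, ∞) onto [14, ∞).
These images are disjoint, so no value is attained by both pieces. Therefore f is injective.
Because the two images are disjoint, no x < 1 has f(x) = f(1), so we compute f⁻¹(17): 17 lies in [14, ∞), so solve 5x + 9 = 17: x = (17 − 9)/5 = 8/5.

8/5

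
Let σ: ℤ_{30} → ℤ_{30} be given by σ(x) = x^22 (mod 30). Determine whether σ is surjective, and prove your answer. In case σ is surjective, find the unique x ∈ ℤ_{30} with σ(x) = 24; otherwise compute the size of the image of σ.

σ(2): Repeated squaring mod 30: 2^1 ≡ 2, 2^2 ≡ 2² = 4, 2^4 ≡ 4² = 16, 2^8 ≡ 16² = 256 ≡ 16, 2^16 ≡ 16² = 256 ≡ 16. Since 22 = 16 + 4 + 2, 2^22 ≡ 16·16·4: 16·16 = 256 ≡ 16, then 16·4 = 64 ≡ 4. So 2^22 ≡ 4 (mod 30).
σ(8): Repeated squaring mod 30: 8^1 ≡ 8, 8^2 ≡ 8² = 64 ≡ 4, 8^4 ≡ 4² = 16, 8^8 ≡ 16² = 256 ≡ 16, 8^16 ≡ 16² = 256 ≡ 16. Since 22 = 16 + 4 + 2, 8^22 ≡ 16·16·4: 16·16 = 256 ≡ 16, then 16·4 = 64 ≡ 4. So 8^22 ≡ 4 (mod 30).
So σ(2) = σ(8) = 4 while 2 ≠ 8, so σ is not injective.
A non-injective map from the 30-element set ℤ_{30} to itself takes at most 29 distinct values, so it cannot be surjective. Hence σ is not surjective.
Since σ is not surjective, we determine |image(σ)|. Computing x^22 mod 30 for each x (by repeated squaring, reducing mod 30 at every step), the values σ(0), σ(1), …, σ(29) are: 0, 1, 4, 9, 16, 25, 6, 19, 4, 21, 10, 1, 24, 19, 16, 15, 16, 19, 24, 1, 10, 21, 4, 19, 6, 25, 16, 9, 4, 1.
The distinct values are {0, 1, 4, 6, 9, 10, 15, 16, 19, 21, 24, 25}; there are 12 of them.

12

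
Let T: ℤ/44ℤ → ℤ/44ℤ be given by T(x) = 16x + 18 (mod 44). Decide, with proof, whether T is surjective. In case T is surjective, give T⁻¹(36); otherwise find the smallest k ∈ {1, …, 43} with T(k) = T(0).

11

Since gcd(16, 44) = 4, we have 16x ≡ 0 (mod 4) for all x, so T(x) ≡ 2 (mod 4).
But 0 ≢ 2 (mod 4), so 0 ∈ ℤ/44ℤ has no preimage. So T is not surjective.
Since T is not surjective, we find the least positive k with T(k) = T(0): this means 16k ≡ 0 (mod 44), i.e. 44 ∣ 16k. Since gcd(16, 44) = 4, dividing through by 4 this holds exactly when 11 ∣ 4k, and as gcd(4, 11) = 1, exactly when 11 ∣ k.
The smallest positive such k is 11.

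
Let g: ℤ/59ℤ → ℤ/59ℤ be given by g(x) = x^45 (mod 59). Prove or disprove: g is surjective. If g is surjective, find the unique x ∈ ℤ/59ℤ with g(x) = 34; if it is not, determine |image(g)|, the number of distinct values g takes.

39

Since 59 is prime, the nonzero elements of ℤ/59ℤ form a cyclic group of order 58.
As gcd(45, 58) = 1, raising to the 45th power is a bijection on this group: if a^45 ≡ b^45 then (ab^{−1})^45 = 1, and the only element of order dividing gcd(45, 58) = 1 is 1, so a = b.
With g(0) = 0 this makes g injective on all of ℤ/59ℤ, hence bijective (finite equal-size domain and codomain). In particular g is surjective.
Since g is surjective, we find the preimage of 34. The inverse of x ↦ x^45 on (ℤ/59ℤ)^× is x ↦ x^49, because 45·49 = 2205 = 38·58 + 1 ≡ 1 (mod 58) and x^{58} = 1 for x ≠ 0 (Fermat). So g⁻¹(34) = 34^49 mod 59.
Repeated squaring mod 59: 34^1 ≡ 34, 34^2 ≡ 34² = 1156 ≡ 35, 34^4 ≡ 35² = 1225 ≡ 45, 34^8 ≡ 45² = 2025 ≡ 19, 34^16 ≡ 19² = 361 ≡ 7, 34^32 ≡ 7² = 49. Since 49 = 32 + 16 + 1, 34^49 ≡ 49·7·34: 49·7 = 343 ≡ 48, then 48·34 = 1632 ≡ 39. So 34^49 ≡ 39 (mod 59).
Hence g⁻¹(34) = 39.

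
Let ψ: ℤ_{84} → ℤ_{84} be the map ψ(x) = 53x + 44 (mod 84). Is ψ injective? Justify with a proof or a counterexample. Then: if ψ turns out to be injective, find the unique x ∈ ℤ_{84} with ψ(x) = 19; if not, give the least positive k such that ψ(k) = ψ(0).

If ψ(a) = ψ(b), then 53a ≡ 53b (mod 84). Because gcd(53, 84) = 1, we may cancel 53 to get a ≡ b (mod 84).
Hence ψ is injective.
We now compute 53⁻¹ mod 84 explicitly. Euclid's algorithm: 84 = 1·53 + 31, 53 = 1·31 + 22, 31 = 1·22 + 9, 22 = 2·9 + 4, 9 = 2·4 + 1; back-substituting gives 1 = 65·53 − 41·84, so 53⁻¹ ≡ 65 (mod 84).
Since ψ is injective, we find ψ⁻¹(19): we need 53x ≡ 19 − 44 ≡ 59 (mod 84). Using 53⁻¹ = 65: x ≡ 65·59 = 3835 = 45·84 + 55, so x = 55.
Check: ψ(55) = 53·55 + 44 = 2959 = 35·84 + 19 ≡ 19 (mod 84).

55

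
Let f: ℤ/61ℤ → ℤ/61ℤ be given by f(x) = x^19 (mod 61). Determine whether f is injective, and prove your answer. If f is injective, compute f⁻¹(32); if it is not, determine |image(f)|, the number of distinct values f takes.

Since 61 is prime, the nonzero elements of ℤ/61ℤ form a cyclic group of order 60.
As gcd(19, 60) = 1, raising to the 19th power is a bijection on this group: if x_1^19 ≡ x_2^19 then (x_1x_2^{−1})^19 = 1, and the only element of order dividing gcd(19, 60) = 1 is 1, so x_1 = x_2.
With f(0) = 0 this makes f injective on all of ℤ/61ℤ, hence bijective (finite equal-size domain and codomain). In particular f is injective.
Since f is injective, we find the preimage of 32. The inverse of x ↦ x^19 on (ℤ/61ℤ)^× is x ↦ x^19, because 19·19 = 361 = 6·60 + 1 ≡ 1 (mod 60) and x^{60} = 1 for x ≠ 0 (Fermat). So f⁻¹(32) = 32^19 mod 61.
Repeated squaring mod 61: 32^1 ≡ 32, 32^2 ≡ 32² = 1024 ≡ 48, 32^4 ≡ 48² = 2304 ≡ 47, 32^8 ≡ 47² = 2209 ≡ 13, 32^16 ≡ 13² = 169 ≡ 47. Since 19 = 16 + 2 + 1, 32^19 ≡ 47·48·32: 47·48 = 2256 ≡ 60, then 60·32 = 1920 ≡ 29. So 32^19 ≡ 29 (mod 61).
Hence f⁻¹(32) = 29.

29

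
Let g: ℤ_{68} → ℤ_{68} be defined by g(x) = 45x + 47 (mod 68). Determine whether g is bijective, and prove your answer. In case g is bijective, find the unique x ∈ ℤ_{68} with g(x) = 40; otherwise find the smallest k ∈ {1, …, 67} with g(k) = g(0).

21

Suppose g(x_1) = g(x_2) in ℤ_{68}. Then 45x_1 + 47 ≡ 45x_2 + 47 (mod 68), hence 45(x_1 − x_2) ≡ 0 (mod 68).
Since gcd(45, 68) = 1, 45 is invertible modulo 68, therefore x_1 − x_2 ≡ 0 (mod 68), i.e. x_1 = x_2.
We now compute 45⁻¹ mod 68 explicitly. Euclid's algorithm: 68 = 1·45 + 23, 45 = 1·23 + 22, 23 = 1·22 + 1; back-substituting gives 1 = 65·45 − 43·68, so 45⁻¹ ≡ 65 (mod 68).
For any y ∈ ℤ_{68}, x = 65(y − 47) mod 68 satisfies g(x) = 45·65(y − 47) + 47 ≡ y (since 45·65 ≡ 1 mod 68). So every y has a preimage.
So g is bijective.
Since g is bijective, we compute g⁻¹(40): solve 45x + 47 ≡ 40 (mod 68), i.e. 45x ≡ 61 (mod 68).
Multiplying by 45⁻¹ = 65 gives x ≡ 65·61 = 3965 = 58·68 + 21 ≡ 21 (mod 68).
Check: g(21) = 45·21 + 47 = 992 = 14·68 + 40 ≡ 40 (mod 68).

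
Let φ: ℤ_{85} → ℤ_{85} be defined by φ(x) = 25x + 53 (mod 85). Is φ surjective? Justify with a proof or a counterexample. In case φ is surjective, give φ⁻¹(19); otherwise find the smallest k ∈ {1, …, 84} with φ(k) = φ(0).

17

Recall: φ is surjective if every y in the codomain equals φ(x) for some x in the domain.
Since gcd(25, 85) = 5, we have 25x ≡ 0 (mod 5) for all x, so φ(x) ≡ 3 (mod 5).
But 0 ≢ 3 (mod 5), so 0 ∈ ℤ_{85} has no preimage. So φ is not surjective.
Since φ is not surjective, we find the least positive k with φ(k) = φ(0): this means 25k ≡ 0 (mod 85), i.e. 85 ∣ 25k. Since gcd(25, 85) = 5, dividing through by 5 this holds exactly when 17 ∣ 5k, and as gcd(5, 17) = 1, exactly when 17 ∣ k.
The smallest positive such k is 17.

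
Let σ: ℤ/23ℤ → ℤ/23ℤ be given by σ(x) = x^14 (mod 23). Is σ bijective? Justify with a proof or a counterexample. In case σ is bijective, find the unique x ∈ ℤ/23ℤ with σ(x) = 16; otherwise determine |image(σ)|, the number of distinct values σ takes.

12

σ(11): Repeated squaring mod 23: 11^1 ≡ 11, 11^2 ≡ 11² = 121 ≡ 6, 11^4 ≡ 6² = 36 ≡ 13, 11^8 ≡ 13² = 169 ≡ 8. Since 14 = 8 + 4 + 2, 11^14 ≡ 8·13·6: 8·13 = 104 ≡ 12, then 12·6 = 72 ≡ 3. So 11^14 ≡ 3 (mod 23).
σ(12): Repeated squaring mod 23: 12^1 ≡ 12, 12^2 ≡ 12² = 144 ≡ 6, 12^4 ≡ 6² = 36 ≡ 13, 12^8 ≡ 13² = 169 ≡ 8. Since 14 = 8 + 4 + 2, 12^14 ≡ 8·13·6: 8·13 = 104 ≡ 12, then 12·6 = 72 ≡ 3. So 12^14 ≡ 3 (mod 23).
So σ(11) = σ(12) = 3 while 11 ≠ 12, therefore σ is not injective, hence not bijective.
Since σ is not bijective, we determine |image(σ)|. Computing x^14 mod 23 for each x (by repeated squaring, reducing mod 23 at every step), the values σ(0), σ(1), …, σ(22) are: 0, 1, 8, 4, 18, 13, 9, 2, 6, 16, 12, 3, 3, 12, 16, 6, 2, 9, 13, 18, 4, 8, 1.
The distinct values are {0, 1, 2, 3, 4, 6, 8, 9, 12, 13, 16, 18}; there are 12 of them.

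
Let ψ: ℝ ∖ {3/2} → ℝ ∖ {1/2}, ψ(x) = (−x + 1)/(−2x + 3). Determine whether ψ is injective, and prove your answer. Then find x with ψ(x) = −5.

16/11

Suppose ψ(u) = ψ(v). Cross-multiplying: (−u + 1)(−2v + 3) = (−v + 1)(−2u + 3).
Expanding both sides and cancelling the symmetric terms leaves −1·(u − v) = 0. Since −1 ≠ 0, u = v. Thus ψ is injective.
Solving ψ(x) = −5: cross-multiplying gives −x + 1 = −5(−2x + 3), which rearranges to −11x = −16, so x = 16/11.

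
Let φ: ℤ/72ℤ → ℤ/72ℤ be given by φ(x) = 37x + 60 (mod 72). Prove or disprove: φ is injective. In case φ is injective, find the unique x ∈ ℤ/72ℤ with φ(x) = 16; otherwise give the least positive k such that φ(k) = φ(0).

Recall: φ is injective if φ(a) = φ(b) implies a = b.
If φ(a) = φ(b), then 37a ≡ 37b (mod 72). Because gcd(37, 72) = 1, we may cancel 37 to get a ≡ b (mod 72).
Hence φ is injective.
We now compute 37⁻¹ mod 72 explicitly. Euclid's algorithm: 72 = 1·37 + 35, 37 = 1·35 + 2, 35 = 17·2 + 1; back-substituting gives 1 = 37·37 − 19·72, so 37⁻¹ ≡ 37 (mod 72).
Since φ is injective, we compute φ⁻¹(16): solve 37x + 60 ≡ 16 (mod 72), i.e. 37x ≡ 28 (mod 72).
Multiplying by 37⁻¹ = 37 gives x ≡ 37·28 = 1036 = 14·72 + 28 ≡ 28 (mod 72).
Check: φ(28) = 37·28 + 60 = 1096 = 15·72 + 16 ≡ 16 (mod 72).

28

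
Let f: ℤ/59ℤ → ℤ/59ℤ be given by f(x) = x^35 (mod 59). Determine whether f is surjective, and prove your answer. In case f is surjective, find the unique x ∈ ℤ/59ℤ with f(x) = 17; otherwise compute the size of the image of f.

Since 59 is prime, the nonzero elements of ℤ/59ℤ form a cyclic group of order 58.
As gcd(35, 58) = 1, raising to the 35th power is a bijection on this group: if a^35 ≡ b^35 then (ab^{−1})^35 = 1, and the only element of order dividing gcd(35, 58) = 1 is 1, so a = b.
With f(0) = 0 this makes f injective on all of ℤ/59ℤ, hence bijective (finite equal-size domain and codomain). In particular f is surjective.
Since f is surjective, we find the preimage of 17. The inverse of x ↦ x^35 on (ℤ/59ℤ)^× is x ↦ x^5, because 35·5 = 175 = 3·58 + 1 ≡ 1 (mod 58) and x^{58} = 1 for x ≠ 0 (Fermat). So f⁻¹(17) = 17^5 mod 59.
Repeated squaring mod 59: 17^1 ≡ 17, 17^2 ≡ 17² = 289 ≡ 53, 17^4 ≡ 53² = 2809 ≡ 36. Since 5 = 4 + 1, 17^5 ≡ 36·17: 36·17 = 612 ≡ 22. So 17^5 ≡ 22 (mod 59).
Hence f⁻¹(17) = 22.

22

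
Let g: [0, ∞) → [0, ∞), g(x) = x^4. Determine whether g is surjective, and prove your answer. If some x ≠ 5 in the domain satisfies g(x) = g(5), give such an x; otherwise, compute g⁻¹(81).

3

For any y ∈ [0, ∞), x = y^{1/4} ∈ [0, ∞) gives g(x) = y, so g is surjective.
Since x ↦ x^4 is strictly increasing on [0, ∞), it is injective there, so no x ≠ 5 in the domain has g(x) = g(5). We therefore compute g⁻¹(81) = 81^{1/4} = 3 (indeed 3^4 = 81).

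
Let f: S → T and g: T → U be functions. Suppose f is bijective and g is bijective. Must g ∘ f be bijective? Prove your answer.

bijective

Injectivity: if g(f(s)) = g(f(t)) then f(s) = f(t) (g injective) so s = t (f injective).
Surjectivity: for c ∈ U pick b with g(b) = c, then a with f(a) = b; then (g ∘ f)(a) = c.
Hence g ∘ f is bijective.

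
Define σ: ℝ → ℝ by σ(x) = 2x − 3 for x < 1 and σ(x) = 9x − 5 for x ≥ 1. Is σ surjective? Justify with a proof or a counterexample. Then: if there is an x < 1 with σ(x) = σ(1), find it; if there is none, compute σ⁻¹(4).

1

Both pieces are strictly increasing (slopes 2 and 9), so each is injective on its own interval.
The left piece maps (−∞, 1) onto (−∞, −1); the right piece maps [1, ∞) onto [4, ∞).
The union (−∞, −1) ∪ [4, ∞) omits the interval between −1 and 4; in particular −1 has no preimage. So σ is not surjective.
Because the two images are disjoint, no x < 1 has σ(x) = σ(1), so we compute σ⁻¹(4): 4 lies in [4, ∞), so solve 9x − 5 = 4: x = (4 + 5)/9 = 1.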